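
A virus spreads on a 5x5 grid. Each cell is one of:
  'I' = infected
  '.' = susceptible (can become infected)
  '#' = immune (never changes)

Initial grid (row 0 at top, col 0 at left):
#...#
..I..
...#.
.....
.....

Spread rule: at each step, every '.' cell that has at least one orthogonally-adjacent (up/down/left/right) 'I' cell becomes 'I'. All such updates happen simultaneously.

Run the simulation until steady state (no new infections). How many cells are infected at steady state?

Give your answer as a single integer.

Step 0 (initial): 1 infected
Step 1: +4 new -> 5 infected
Step 2: +6 new -> 11 infected
Step 3: +5 new -> 16 infected
Step 4: +4 new -> 20 infected
Step 5: +2 new -> 22 infected
Step 6: +0 new -> 22 infected

Answer: 22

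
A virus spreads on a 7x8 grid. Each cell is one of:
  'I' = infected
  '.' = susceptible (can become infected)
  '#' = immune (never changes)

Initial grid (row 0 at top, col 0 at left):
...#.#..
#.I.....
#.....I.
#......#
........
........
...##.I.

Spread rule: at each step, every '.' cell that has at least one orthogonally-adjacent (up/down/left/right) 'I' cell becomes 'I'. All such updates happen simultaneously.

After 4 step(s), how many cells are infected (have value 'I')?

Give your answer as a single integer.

Step 0 (initial): 3 infected
Step 1: +11 new -> 14 infected
Step 2: +13 new -> 27 infected
Step 3: +10 new -> 37 infected
Step 4: +5 new -> 42 infected

Answer: 42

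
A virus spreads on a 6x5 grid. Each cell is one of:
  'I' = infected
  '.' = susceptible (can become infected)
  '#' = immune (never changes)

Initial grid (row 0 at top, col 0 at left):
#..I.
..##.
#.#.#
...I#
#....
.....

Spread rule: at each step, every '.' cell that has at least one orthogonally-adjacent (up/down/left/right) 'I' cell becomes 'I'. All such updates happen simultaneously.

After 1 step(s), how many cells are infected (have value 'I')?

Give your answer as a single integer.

Step 0 (initial): 2 infected
Step 1: +5 new -> 7 infected

Answer: 7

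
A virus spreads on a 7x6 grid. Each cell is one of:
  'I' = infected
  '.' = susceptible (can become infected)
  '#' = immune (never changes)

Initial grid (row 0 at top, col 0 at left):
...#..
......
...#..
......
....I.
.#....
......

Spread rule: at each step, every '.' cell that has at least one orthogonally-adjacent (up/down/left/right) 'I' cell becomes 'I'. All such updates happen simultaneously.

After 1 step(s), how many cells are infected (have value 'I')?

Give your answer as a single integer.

Step 0 (initial): 1 infected
Step 1: +4 new -> 5 infected

Answer: 5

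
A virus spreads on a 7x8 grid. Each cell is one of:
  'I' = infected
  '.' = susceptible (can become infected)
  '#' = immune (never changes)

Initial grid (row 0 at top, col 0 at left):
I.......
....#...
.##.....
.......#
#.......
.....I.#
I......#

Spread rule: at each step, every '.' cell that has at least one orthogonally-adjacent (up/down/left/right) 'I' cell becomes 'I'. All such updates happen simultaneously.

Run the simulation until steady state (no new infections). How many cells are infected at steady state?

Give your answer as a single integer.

Step 0 (initial): 3 infected
Step 1: +8 new -> 11 infected
Step 2: +11 new -> 22 infected
Step 3: +11 new -> 33 infected
Step 4: +8 new -> 41 infected
Step 5: +5 new -> 46 infected
Step 6: +2 new -> 48 infected
Step 7: +1 new -> 49 infected
Step 8: +0 new -> 49 infected

Answer: 49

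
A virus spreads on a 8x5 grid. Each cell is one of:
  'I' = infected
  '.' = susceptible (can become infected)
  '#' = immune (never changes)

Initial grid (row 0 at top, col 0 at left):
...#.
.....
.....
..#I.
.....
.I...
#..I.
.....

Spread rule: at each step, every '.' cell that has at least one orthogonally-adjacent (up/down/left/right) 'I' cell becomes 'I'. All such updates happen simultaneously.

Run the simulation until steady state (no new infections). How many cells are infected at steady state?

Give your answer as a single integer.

Answer: 37

Derivation:
Step 0 (initial): 3 infected
Step 1: +11 new -> 14 infected
Step 2: +11 new -> 25 infected
Step 3: +5 new -> 30 infected
Step 4: +4 new -> 34 infected
Step 5: +2 new -> 36 infected
Step 6: +1 new -> 37 infected
Step 7: +0 new -> 37 infected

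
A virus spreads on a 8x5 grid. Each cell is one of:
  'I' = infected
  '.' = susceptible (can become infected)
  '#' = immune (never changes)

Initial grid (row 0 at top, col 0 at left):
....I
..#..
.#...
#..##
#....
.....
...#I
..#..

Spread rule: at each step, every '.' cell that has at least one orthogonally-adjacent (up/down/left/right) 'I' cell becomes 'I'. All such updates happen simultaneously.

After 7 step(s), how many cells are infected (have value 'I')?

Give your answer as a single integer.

Answer: 32

Derivation:
Step 0 (initial): 2 infected
Step 1: +4 new -> 6 infected
Step 2: +6 new -> 12 infected
Step 3: +4 new -> 16 infected
Step 4: +6 new -> 22 infected
Step 5: +5 new -> 27 infected
Step 6: +4 new -> 31 infected
Step 7: +1 new -> 32 infected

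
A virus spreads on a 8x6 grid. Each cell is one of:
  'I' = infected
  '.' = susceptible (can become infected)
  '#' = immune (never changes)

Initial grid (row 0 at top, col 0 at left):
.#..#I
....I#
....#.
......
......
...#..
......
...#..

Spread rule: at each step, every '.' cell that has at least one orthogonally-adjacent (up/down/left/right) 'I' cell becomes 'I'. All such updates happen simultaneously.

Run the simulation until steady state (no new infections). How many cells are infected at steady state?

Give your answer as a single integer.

Answer: 42

Derivation:
Step 0 (initial): 2 infected
Step 1: +1 new -> 3 infected
Step 2: +3 new -> 6 infected
Step 3: +4 new -> 10 infected
Step 4: +5 new -> 15 infected
Step 5: +6 new -> 21 infected
Step 6: +6 new -> 27 infected
Step 7: +5 new -> 32 infected
Step 8: +6 new -> 38 infected
Step 9: +3 new -> 41 infected
Step 10: +1 new -> 42 infected
Step 11: +0 new -> 42 infected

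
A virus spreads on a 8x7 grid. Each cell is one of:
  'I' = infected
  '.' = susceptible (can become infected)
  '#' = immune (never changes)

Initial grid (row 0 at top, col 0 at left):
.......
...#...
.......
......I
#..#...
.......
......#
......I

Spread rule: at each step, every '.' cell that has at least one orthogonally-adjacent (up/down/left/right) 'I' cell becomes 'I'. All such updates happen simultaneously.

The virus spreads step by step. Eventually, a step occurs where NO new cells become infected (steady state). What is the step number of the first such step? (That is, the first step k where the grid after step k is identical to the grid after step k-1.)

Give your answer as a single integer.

Answer: 10

Derivation:
Step 0 (initial): 2 infected
Step 1: +4 new -> 6 infected
Step 2: +7 new -> 13 infected
Step 3: +8 new -> 21 infected
Step 4: +7 new -> 28 infected
Step 5: +7 new -> 35 infected
Step 6: +8 new -> 43 infected
Step 7: +5 new -> 48 infected
Step 8: +3 new -> 51 infected
Step 9: +1 new -> 52 infected
Step 10: +0 new -> 52 infected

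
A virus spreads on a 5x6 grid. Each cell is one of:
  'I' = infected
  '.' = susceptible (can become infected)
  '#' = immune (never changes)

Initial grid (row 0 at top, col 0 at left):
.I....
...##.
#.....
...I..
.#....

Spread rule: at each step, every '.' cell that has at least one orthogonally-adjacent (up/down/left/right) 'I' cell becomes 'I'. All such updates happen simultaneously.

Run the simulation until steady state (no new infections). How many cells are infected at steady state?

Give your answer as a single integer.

Answer: 26

Derivation:
Step 0 (initial): 2 infected
Step 1: +7 new -> 9 infected
Step 2: +10 new -> 19 infected
Step 3: +4 new -> 23 infected
Step 4: +3 new -> 26 infected
Step 5: +0 new -> 26 infected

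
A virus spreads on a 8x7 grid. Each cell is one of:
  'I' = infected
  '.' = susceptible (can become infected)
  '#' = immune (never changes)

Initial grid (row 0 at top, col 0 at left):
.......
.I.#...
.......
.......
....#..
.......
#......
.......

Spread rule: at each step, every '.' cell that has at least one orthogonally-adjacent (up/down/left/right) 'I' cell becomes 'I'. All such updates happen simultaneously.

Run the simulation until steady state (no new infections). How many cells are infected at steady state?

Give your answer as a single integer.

Step 0 (initial): 1 infected
Step 1: +4 new -> 5 infected
Step 2: +5 new -> 10 infected
Step 3: +5 new -> 15 infected
Step 4: +6 new -> 21 infected
Step 5: +8 new -> 29 infected
Step 6: +7 new -> 36 infected
Step 7: +7 new -> 43 infected
Step 8: +4 new -> 47 infected
Step 9: +3 new -> 50 infected
Step 10: +2 new -> 52 infected
Step 11: +1 new -> 53 infected
Step 12: +0 new -> 53 infected

Answer: 53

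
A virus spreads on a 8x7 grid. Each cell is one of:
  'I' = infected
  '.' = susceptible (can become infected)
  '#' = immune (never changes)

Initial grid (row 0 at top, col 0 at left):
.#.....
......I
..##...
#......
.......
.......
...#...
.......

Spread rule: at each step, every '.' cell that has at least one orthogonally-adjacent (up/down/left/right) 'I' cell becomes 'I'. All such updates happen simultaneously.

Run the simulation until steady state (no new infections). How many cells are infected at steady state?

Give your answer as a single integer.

Step 0 (initial): 1 infected
Step 1: +3 new -> 4 infected
Step 2: +4 new -> 8 infected
Step 3: +5 new -> 13 infected
Step 4: +5 new -> 18 infected
Step 5: +6 new -> 24 infected
Step 6: +7 new -> 31 infected
Step 7: +7 new -> 38 infected
Step 8: +3 new -> 41 infected
Step 9: +4 new -> 45 infected
Step 10: +3 new -> 48 infected
Step 11: +2 new -> 50 infected
Step 12: +1 new -> 51 infected
Step 13: +0 new -> 51 infected

Answer: 51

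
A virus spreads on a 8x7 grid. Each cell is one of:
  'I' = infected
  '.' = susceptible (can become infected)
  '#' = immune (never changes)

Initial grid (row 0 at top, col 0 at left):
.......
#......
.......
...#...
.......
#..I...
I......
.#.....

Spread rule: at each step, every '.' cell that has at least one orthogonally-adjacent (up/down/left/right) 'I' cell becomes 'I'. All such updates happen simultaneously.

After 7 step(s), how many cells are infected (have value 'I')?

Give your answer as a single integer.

Answer: 50

Derivation:
Step 0 (initial): 2 infected
Step 1: +6 new -> 8 infected
Step 2: +7 new -> 15 infected
Step 3: +8 new -> 23 infected
Step 4: +8 new -> 31 infected
Step 5: +8 new -> 39 infected
Step 6: +7 new -> 46 infected
Step 7: +4 new -> 50 infected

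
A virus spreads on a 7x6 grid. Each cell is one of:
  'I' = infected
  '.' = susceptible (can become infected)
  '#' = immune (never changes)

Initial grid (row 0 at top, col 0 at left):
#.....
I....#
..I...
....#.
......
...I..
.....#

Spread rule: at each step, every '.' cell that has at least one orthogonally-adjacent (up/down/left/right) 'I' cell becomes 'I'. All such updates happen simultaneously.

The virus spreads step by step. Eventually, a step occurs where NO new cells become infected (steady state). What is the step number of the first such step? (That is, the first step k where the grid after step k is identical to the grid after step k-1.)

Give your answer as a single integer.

Step 0 (initial): 3 infected
Step 1: +10 new -> 13 infected
Step 2: +13 new -> 26 infected
Step 3: +8 new -> 34 infected
Step 4: +3 new -> 37 infected
Step 5: +1 new -> 38 infected
Step 6: +0 new -> 38 infected

Answer: 6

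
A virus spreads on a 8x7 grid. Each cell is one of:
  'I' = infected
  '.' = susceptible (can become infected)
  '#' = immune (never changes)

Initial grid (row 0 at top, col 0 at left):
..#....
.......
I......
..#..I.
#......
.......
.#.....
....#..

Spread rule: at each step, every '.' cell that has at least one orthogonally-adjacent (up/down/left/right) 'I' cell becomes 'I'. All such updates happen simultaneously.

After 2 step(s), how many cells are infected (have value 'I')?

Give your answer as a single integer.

Step 0 (initial): 2 infected
Step 1: +7 new -> 9 infected
Step 2: +11 new -> 20 infected

Answer: 20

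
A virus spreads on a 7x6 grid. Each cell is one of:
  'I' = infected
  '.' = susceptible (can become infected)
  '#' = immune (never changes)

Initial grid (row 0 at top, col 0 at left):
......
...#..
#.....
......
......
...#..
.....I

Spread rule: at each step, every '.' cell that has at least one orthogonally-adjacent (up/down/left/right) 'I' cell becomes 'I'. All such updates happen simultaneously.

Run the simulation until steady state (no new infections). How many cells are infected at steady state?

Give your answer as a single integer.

Step 0 (initial): 1 infected
Step 1: +2 new -> 3 infected
Step 2: +3 new -> 6 infected
Step 3: +3 new -> 9 infected
Step 4: +5 new -> 14 infected
Step 5: +6 new -> 20 infected
Step 6: +6 new -> 26 infected
Step 7: +4 new -> 30 infected
Step 8: +4 new -> 34 infected
Step 9: +2 new -> 36 infected
Step 10: +2 new -> 38 infected
Step 11: +1 new -> 39 infected
Step 12: +0 new -> 39 infected

Answer: 39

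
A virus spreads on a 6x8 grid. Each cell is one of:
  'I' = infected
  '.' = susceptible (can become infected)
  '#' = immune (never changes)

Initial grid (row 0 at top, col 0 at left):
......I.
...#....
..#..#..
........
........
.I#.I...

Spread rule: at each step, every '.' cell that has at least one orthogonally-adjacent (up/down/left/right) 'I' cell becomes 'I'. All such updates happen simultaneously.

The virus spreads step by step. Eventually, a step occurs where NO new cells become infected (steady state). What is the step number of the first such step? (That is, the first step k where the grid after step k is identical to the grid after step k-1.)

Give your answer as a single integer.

Answer: 7

Derivation:
Step 0 (initial): 3 infected
Step 1: +8 new -> 11 infected
Step 2: +11 new -> 22 infected
Step 3: +12 new -> 34 infected
Step 4: +6 new -> 40 infected
Step 5: +3 new -> 43 infected
Step 6: +1 new -> 44 infected
Step 7: +0 new -> 44 infected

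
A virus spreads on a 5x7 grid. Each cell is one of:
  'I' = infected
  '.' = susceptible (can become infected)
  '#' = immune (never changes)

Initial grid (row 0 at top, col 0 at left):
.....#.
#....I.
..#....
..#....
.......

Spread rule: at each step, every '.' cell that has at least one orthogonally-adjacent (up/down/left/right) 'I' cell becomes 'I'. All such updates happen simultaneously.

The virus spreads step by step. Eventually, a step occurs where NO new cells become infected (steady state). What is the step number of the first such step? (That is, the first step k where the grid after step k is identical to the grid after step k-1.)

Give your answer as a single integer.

Answer: 9

Derivation:
Step 0 (initial): 1 infected
Step 1: +3 new -> 4 infected
Step 2: +6 new -> 10 infected
Step 3: +6 new -> 16 infected
Step 4: +5 new -> 21 infected
Step 5: +3 new -> 24 infected
Step 6: +4 new -> 28 infected
Step 7: +2 new -> 30 infected
Step 8: +1 new -> 31 infected
Step 9: +0 new -> 31 infected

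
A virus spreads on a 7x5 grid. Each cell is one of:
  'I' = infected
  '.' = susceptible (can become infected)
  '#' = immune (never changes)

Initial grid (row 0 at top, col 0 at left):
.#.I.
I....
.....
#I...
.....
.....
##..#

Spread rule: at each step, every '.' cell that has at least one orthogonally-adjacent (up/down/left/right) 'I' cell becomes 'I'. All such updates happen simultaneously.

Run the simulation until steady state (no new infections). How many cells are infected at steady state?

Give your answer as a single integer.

Answer: 30

Derivation:
Step 0 (initial): 3 infected
Step 1: +9 new -> 12 infected
Step 2: +8 new -> 20 infected
Step 3: +5 new -> 25 infected
Step 4: +3 new -> 28 infected
Step 5: +2 new -> 30 infected
Step 6: +0 new -> 30 infected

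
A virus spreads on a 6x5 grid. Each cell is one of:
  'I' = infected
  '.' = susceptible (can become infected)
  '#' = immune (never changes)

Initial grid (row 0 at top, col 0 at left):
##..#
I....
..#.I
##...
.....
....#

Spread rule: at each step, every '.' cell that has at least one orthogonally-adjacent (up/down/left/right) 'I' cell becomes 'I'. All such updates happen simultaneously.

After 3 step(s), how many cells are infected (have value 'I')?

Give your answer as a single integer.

Step 0 (initial): 2 infected
Step 1: +5 new -> 7 infected
Step 2: +5 new -> 12 infected
Step 3: +4 new -> 16 infected

Answer: 16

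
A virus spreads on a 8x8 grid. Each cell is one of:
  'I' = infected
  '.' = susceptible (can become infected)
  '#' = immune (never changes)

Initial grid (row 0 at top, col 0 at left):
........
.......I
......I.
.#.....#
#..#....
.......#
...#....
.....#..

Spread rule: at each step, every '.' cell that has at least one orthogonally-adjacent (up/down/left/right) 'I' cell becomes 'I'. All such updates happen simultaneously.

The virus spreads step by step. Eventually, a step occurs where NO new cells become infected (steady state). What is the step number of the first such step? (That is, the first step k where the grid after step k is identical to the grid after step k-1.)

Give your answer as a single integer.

Answer: 12

Derivation:
Step 0 (initial): 2 infected
Step 1: +5 new -> 7 infected
Step 2: +5 new -> 12 infected
Step 3: +7 new -> 19 infected
Step 4: +7 new -> 26 infected
Step 5: +8 new -> 34 infected
Step 6: +7 new -> 41 infected
Step 7: +6 new -> 47 infected
Step 8: +4 new -> 51 infected
Step 9: +3 new -> 54 infected
Step 10: +2 new -> 56 infected
Step 11: +1 new -> 57 infected
Step 12: +0 new -> 57 infected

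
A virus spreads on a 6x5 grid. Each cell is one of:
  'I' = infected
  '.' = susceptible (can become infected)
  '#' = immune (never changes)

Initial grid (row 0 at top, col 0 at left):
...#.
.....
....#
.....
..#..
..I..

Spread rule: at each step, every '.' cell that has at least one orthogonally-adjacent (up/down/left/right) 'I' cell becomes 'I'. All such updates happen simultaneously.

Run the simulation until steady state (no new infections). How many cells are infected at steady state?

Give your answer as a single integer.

Step 0 (initial): 1 infected
Step 1: +2 new -> 3 infected
Step 2: +4 new -> 7 infected
Step 3: +4 new -> 11 infected
Step 4: +5 new -> 16 infected
Step 5: +4 new -> 20 infected
Step 6: +4 new -> 24 infected
Step 7: +3 new -> 27 infected
Step 8: +0 new -> 27 infected

Answer: 27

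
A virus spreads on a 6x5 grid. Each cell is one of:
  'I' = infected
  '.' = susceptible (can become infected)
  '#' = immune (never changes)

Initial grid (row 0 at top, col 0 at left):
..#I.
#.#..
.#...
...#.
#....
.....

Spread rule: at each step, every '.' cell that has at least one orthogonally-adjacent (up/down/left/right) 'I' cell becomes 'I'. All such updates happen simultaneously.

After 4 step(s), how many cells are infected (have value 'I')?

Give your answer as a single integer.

Answer: 9

Derivation:
Step 0 (initial): 1 infected
Step 1: +2 new -> 3 infected
Step 2: +2 new -> 5 infected
Step 3: +2 new -> 7 infected
Step 4: +2 new -> 9 infected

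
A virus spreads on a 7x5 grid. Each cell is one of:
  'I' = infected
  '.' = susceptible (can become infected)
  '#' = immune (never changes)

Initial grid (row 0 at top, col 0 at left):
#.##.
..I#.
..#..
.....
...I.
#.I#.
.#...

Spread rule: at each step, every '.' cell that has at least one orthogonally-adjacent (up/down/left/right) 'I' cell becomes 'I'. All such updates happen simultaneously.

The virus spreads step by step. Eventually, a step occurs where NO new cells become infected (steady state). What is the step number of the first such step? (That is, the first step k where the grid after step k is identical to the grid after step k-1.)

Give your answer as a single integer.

Answer: 6

Derivation:
Step 0 (initial): 3 infected
Step 1: +6 new -> 9 infected
Step 2: +9 new -> 18 infected
Step 3: +5 new -> 23 infected
Step 4: +2 new -> 25 infected
Step 5: +1 new -> 26 infected
Step 6: +0 new -> 26 infected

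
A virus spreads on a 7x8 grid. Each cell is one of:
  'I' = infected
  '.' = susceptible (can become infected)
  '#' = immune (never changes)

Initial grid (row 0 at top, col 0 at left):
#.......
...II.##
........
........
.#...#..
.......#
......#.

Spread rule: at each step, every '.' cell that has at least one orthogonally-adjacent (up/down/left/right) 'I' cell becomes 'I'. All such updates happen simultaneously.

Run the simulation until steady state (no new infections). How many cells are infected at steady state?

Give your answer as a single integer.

Answer: 48

Derivation:
Step 0 (initial): 2 infected
Step 1: +6 new -> 8 infected
Step 2: +7 new -> 15 infected
Step 3: +9 new -> 24 infected
Step 4: +8 new -> 32 infected
Step 5: +7 new -> 39 infected
Step 6: +6 new -> 45 infected
Step 7: +2 new -> 47 infected
Step 8: +1 new -> 48 infected
Step 9: +0 new -> 48 infected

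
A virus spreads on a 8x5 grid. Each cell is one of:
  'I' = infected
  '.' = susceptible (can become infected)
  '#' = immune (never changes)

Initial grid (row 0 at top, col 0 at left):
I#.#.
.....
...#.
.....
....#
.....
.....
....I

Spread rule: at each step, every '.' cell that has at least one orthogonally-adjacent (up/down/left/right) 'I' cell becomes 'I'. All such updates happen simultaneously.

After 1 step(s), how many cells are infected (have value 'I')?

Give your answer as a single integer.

Answer: 5

Derivation:
Step 0 (initial): 2 infected
Step 1: +3 new -> 5 infected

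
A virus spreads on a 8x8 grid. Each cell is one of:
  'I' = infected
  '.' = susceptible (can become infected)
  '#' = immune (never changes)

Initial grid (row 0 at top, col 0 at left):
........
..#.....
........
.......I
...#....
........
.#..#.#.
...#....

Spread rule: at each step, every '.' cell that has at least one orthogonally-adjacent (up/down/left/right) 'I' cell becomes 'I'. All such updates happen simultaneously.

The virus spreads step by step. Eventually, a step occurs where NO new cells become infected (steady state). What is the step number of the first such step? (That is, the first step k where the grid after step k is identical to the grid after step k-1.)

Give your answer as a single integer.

Answer: 12

Derivation:
Step 0 (initial): 1 infected
Step 1: +3 new -> 4 infected
Step 2: +5 new -> 9 infected
Step 3: +7 new -> 16 infected
Step 4: +7 new -> 23 infected
Step 5: +7 new -> 30 infected
Step 6: +7 new -> 37 infected
Step 7: +7 new -> 44 infected
Step 8: +6 new -> 50 infected
Step 9: +4 new -> 54 infected
Step 10: +3 new -> 57 infected
Step 11: +1 new -> 58 infected
Step 12: +0 new -> 58 infected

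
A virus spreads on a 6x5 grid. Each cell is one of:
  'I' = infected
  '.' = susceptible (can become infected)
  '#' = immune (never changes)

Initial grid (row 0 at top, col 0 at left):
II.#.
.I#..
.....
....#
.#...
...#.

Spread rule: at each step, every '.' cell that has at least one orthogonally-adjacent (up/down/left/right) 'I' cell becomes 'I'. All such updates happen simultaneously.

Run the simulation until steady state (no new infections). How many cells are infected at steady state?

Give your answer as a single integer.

Step 0 (initial): 3 infected
Step 1: +3 new -> 6 infected
Step 2: +3 new -> 9 infected
Step 3: +3 new -> 12 infected
Step 4: +5 new -> 17 infected
Step 5: +4 new -> 21 infected
Step 6: +3 new -> 24 infected
Step 7: +1 new -> 25 infected
Step 8: +0 new -> 25 infected

Answer: 25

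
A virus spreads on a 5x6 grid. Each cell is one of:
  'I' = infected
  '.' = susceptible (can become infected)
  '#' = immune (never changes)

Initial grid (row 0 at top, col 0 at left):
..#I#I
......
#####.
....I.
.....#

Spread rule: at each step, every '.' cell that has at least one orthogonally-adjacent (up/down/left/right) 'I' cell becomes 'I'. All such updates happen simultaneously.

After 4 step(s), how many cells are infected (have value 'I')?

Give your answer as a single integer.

Step 0 (initial): 3 infected
Step 1: +5 new -> 8 infected
Step 2: +5 new -> 13 infected
Step 3: +3 new -> 16 infected
Step 4: +4 new -> 20 infected

Answer: 20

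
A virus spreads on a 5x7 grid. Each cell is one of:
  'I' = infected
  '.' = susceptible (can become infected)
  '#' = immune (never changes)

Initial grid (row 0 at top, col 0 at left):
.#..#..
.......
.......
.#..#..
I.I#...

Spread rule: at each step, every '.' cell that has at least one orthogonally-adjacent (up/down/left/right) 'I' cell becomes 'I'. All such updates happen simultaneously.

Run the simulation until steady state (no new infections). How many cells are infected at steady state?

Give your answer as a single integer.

Step 0 (initial): 2 infected
Step 1: +3 new -> 5 infected
Step 2: +3 new -> 8 infected
Step 3: +4 new -> 12 infected
Step 4: +5 new -> 17 infected
Step 5: +3 new -> 20 infected
Step 6: +3 new -> 23 infected
Step 7: +4 new -> 27 infected
Step 8: +3 new -> 30 infected
Step 9: +0 new -> 30 infected

Answer: 30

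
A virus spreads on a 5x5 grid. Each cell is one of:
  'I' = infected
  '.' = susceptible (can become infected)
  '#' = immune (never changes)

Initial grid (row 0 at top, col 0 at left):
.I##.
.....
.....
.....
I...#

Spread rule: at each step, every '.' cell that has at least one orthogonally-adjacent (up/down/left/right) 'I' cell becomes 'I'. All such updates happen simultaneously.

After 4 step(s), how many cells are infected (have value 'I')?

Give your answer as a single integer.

Step 0 (initial): 2 infected
Step 1: +4 new -> 6 infected
Step 2: +6 new -> 12 infected
Step 3: +4 new -> 16 infected
Step 4: +3 new -> 19 infected

Answer: 19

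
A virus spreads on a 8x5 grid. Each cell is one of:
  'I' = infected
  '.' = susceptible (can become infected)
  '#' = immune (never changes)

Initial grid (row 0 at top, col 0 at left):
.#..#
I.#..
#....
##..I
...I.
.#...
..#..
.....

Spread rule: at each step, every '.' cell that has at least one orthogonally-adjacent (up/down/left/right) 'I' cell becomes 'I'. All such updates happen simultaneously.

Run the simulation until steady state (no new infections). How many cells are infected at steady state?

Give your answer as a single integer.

Answer: 32

Derivation:
Step 0 (initial): 3 infected
Step 1: +7 new -> 10 infected
Step 2: +8 new -> 18 infected
Step 3: +5 new -> 23 infected
Step 4: +4 new -> 27 infected
Step 5: +3 new -> 30 infected
Step 6: +2 new -> 32 infected
Step 7: +0 new -> 32 infected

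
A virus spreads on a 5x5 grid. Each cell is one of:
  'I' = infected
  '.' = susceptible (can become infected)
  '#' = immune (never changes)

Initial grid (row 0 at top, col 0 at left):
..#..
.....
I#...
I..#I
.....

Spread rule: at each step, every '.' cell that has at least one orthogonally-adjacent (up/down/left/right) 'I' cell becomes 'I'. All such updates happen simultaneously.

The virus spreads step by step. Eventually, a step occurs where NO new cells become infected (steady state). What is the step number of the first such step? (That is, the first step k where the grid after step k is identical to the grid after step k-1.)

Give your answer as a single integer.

Answer: 5

Derivation:
Step 0 (initial): 3 infected
Step 1: +5 new -> 8 infected
Step 2: +7 new -> 15 infected
Step 3: +6 new -> 21 infected
Step 4: +1 new -> 22 infected
Step 5: +0 new -> 22 infected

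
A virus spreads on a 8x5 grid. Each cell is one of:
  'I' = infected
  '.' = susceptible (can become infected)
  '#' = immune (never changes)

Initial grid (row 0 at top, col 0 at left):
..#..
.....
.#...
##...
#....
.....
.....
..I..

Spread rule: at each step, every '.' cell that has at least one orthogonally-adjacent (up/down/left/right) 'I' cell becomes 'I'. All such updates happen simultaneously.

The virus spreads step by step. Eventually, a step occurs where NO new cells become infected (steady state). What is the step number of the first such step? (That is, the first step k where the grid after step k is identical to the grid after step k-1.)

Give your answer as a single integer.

Step 0 (initial): 1 infected
Step 1: +3 new -> 4 infected
Step 2: +5 new -> 9 infected
Step 3: +5 new -> 14 infected
Step 4: +5 new -> 19 infected
Step 5: +3 new -> 22 infected
Step 6: +3 new -> 25 infected
Step 7: +3 new -> 28 infected
Step 8: +4 new -> 32 infected
Step 9: +3 new -> 35 infected
Step 10: +0 new -> 35 infected

Answer: 10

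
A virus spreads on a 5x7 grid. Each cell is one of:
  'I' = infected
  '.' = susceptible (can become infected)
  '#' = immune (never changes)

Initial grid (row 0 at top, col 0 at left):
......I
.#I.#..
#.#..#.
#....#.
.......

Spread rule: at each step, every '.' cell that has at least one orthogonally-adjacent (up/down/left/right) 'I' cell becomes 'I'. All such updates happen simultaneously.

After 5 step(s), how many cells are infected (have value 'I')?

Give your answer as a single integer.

Step 0 (initial): 2 infected
Step 1: +4 new -> 6 infected
Step 2: +6 new -> 12 infected
Step 3: +4 new -> 16 infected
Step 4: +5 new -> 21 infected
Step 5: +4 new -> 25 infected

Answer: 25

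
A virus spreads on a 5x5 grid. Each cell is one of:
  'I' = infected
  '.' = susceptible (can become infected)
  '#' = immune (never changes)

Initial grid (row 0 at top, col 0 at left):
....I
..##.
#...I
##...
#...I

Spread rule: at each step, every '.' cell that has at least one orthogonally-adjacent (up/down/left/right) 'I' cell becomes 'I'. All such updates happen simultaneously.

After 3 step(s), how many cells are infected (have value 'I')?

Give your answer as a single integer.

Step 0 (initial): 3 infected
Step 1: +5 new -> 8 infected
Step 2: +4 new -> 12 infected
Step 3: +4 new -> 16 infected

Answer: 16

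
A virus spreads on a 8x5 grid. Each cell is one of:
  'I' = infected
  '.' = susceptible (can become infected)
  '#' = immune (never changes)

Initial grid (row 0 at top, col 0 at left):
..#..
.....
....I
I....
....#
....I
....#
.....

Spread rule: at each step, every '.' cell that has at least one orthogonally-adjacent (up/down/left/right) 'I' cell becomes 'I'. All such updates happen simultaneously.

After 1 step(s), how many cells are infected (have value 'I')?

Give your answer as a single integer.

Step 0 (initial): 3 infected
Step 1: +7 new -> 10 infected

Answer: 10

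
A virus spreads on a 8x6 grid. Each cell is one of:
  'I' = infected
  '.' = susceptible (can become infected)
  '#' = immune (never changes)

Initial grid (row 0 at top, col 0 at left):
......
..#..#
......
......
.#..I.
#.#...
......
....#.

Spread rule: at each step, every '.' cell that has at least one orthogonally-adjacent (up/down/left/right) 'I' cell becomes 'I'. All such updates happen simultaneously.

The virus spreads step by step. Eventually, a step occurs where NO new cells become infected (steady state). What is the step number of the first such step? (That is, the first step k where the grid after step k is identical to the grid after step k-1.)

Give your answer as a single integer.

Answer: 9

Derivation:
Step 0 (initial): 1 infected
Step 1: +4 new -> 5 infected
Step 2: +7 new -> 12 infected
Step 3: +6 new -> 18 infected
Step 4: +7 new -> 25 infected
Step 5: +6 new -> 31 infected
Step 6: +7 new -> 38 infected
Step 7: +3 new -> 41 infected
Step 8: +1 new -> 42 infected
Step 9: +0 new -> 42 infected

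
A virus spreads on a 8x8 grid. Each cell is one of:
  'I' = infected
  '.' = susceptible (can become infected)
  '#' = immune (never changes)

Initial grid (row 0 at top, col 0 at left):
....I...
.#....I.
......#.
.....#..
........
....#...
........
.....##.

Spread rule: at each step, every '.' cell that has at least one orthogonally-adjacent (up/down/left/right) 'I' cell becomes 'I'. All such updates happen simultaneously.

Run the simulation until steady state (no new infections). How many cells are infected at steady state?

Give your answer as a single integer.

Step 0 (initial): 2 infected
Step 1: +6 new -> 8 infected
Step 2: +6 new -> 14 infected
Step 3: +5 new -> 19 infected
Step 4: +6 new -> 25 infected
Step 5: +7 new -> 32 infected
Step 6: +7 new -> 39 infected
Step 7: +7 new -> 46 infected
Step 8: +5 new -> 51 infected
Step 9: +4 new -> 55 infected
Step 10: +2 new -> 57 infected
Step 11: +1 new -> 58 infected
Step 12: +0 new -> 58 infected

Answer: 58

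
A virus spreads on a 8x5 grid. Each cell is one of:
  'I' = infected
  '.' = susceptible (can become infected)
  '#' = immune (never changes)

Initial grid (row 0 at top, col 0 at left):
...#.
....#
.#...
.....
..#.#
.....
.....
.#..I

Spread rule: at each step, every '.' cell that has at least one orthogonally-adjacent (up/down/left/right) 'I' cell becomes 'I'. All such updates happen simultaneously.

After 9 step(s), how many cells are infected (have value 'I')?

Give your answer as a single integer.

Answer: 30

Derivation:
Step 0 (initial): 1 infected
Step 1: +2 new -> 3 infected
Step 2: +3 new -> 6 infected
Step 3: +2 new -> 8 infected
Step 4: +3 new -> 11 infected
Step 5: +3 new -> 14 infected
Step 6: +6 new -> 20 infected
Step 7: +5 new -> 25 infected
Step 8: +2 new -> 27 infected
Step 9: +3 new -> 30 infected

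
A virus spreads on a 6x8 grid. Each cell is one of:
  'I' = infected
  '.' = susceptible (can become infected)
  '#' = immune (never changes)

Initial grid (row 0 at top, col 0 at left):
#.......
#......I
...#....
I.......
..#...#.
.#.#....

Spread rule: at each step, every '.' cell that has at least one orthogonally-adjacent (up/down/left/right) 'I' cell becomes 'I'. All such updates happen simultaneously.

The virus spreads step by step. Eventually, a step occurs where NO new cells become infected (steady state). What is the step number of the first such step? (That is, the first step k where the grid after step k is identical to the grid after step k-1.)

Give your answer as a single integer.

Answer: 7

Derivation:
Step 0 (initial): 2 infected
Step 1: +6 new -> 8 infected
Step 2: +8 new -> 16 infected
Step 3: +8 new -> 24 infected
Step 4: +9 new -> 33 infected
Step 5: +5 new -> 38 infected
Step 6: +2 new -> 40 infected
Step 7: +0 new -> 40 infected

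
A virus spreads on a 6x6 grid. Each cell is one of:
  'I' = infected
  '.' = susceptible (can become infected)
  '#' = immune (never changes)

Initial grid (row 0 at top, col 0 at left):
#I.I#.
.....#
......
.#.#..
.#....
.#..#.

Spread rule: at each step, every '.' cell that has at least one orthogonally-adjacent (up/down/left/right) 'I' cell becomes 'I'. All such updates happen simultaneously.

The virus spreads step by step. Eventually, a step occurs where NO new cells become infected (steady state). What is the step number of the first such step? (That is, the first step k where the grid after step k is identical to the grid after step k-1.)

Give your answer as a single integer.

Answer: 8

Derivation:
Step 0 (initial): 2 infected
Step 1: +3 new -> 5 infected
Step 2: +5 new -> 10 infected
Step 3: +3 new -> 13 infected
Step 4: +4 new -> 17 infected
Step 5: +4 new -> 21 infected
Step 6: +4 new -> 25 infected
Step 7: +2 new -> 27 infected
Step 8: +0 new -> 27 infected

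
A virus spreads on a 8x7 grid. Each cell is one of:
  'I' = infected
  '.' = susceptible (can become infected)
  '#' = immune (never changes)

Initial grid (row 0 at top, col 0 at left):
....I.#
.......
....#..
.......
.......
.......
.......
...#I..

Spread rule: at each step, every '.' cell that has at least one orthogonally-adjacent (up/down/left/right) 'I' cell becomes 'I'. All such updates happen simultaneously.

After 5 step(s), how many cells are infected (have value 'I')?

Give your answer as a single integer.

Step 0 (initial): 2 infected
Step 1: +5 new -> 7 infected
Step 2: +7 new -> 14 infected
Step 3: +10 new -> 24 infected
Step 4: +13 new -> 37 infected
Step 5: +9 new -> 46 infected

Answer: 46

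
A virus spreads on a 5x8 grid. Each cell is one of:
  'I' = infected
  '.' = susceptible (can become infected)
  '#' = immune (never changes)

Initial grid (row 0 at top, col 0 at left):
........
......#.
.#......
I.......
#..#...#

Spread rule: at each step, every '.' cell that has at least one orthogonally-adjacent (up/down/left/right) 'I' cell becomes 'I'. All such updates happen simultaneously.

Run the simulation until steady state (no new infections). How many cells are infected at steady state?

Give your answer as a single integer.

Answer: 35

Derivation:
Step 0 (initial): 1 infected
Step 1: +2 new -> 3 infected
Step 2: +3 new -> 6 infected
Step 3: +5 new -> 11 infected
Step 4: +4 new -> 15 infected
Step 5: +5 new -> 20 infected
Step 6: +5 new -> 25 infected
Step 7: +5 new -> 30 infected
Step 8: +2 new -> 32 infected
Step 9: +2 new -> 34 infected
Step 10: +1 new -> 35 infected
Step 11: +0 new -> 35 infected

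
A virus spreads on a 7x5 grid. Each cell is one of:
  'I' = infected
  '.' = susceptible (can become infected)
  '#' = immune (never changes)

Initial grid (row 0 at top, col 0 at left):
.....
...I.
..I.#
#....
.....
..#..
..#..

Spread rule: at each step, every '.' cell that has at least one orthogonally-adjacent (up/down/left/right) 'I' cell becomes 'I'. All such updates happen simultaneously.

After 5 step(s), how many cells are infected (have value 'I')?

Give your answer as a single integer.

Step 0 (initial): 2 infected
Step 1: +6 new -> 8 infected
Step 2: +7 new -> 15 infected
Step 3: +5 new -> 20 infected
Step 4: +5 new -> 25 infected
Step 5: +4 new -> 29 infected

Answer: 29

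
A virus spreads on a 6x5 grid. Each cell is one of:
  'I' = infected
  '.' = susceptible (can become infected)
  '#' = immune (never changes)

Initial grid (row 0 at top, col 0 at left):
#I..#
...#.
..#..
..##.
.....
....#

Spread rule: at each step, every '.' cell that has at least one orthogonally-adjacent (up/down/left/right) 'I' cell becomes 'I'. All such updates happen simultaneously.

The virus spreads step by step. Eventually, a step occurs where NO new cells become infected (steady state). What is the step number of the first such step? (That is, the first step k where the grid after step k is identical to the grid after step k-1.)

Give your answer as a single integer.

Answer: 11

Derivation:
Step 0 (initial): 1 infected
Step 1: +2 new -> 3 infected
Step 2: +4 new -> 7 infected
Step 3: +2 new -> 9 infected
Step 4: +2 new -> 11 infected
Step 5: +3 new -> 14 infected
Step 6: +3 new -> 17 infected
Step 7: +2 new -> 19 infected
Step 8: +1 new -> 20 infected
Step 9: +1 new -> 21 infected
Step 10: +2 new -> 23 infected
Step 11: +0 new -> 23 infected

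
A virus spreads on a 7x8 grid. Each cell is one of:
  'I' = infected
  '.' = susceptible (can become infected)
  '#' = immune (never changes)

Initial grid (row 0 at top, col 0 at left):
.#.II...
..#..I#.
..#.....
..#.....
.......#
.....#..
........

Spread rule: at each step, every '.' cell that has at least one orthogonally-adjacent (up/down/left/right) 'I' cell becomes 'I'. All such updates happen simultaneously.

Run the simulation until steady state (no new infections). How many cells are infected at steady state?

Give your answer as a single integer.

Answer: 49

Derivation:
Step 0 (initial): 3 infected
Step 1: +5 new -> 8 infected
Step 2: +5 new -> 13 infected
Step 3: +6 new -> 19 infected
Step 4: +5 new -> 24 infected
Step 5: +4 new -> 28 infected
Step 6: +6 new -> 34 infected
Step 7: +6 new -> 40 infected
Step 8: +4 new -> 44 infected
Step 9: +3 new -> 47 infected
Step 10: +1 new -> 48 infected
Step 11: +1 new -> 49 infected
Step 12: +0 new -> 49 infected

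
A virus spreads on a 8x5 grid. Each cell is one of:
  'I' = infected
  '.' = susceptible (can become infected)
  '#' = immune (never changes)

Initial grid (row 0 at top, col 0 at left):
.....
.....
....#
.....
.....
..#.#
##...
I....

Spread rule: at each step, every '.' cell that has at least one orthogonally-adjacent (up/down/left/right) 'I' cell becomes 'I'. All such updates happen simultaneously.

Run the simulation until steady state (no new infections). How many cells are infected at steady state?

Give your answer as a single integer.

Step 0 (initial): 1 infected
Step 1: +1 new -> 2 infected
Step 2: +1 new -> 3 infected
Step 3: +2 new -> 5 infected
Step 4: +2 new -> 7 infected
Step 5: +2 new -> 9 infected
Step 6: +1 new -> 10 infected
Step 7: +3 new -> 13 infected
Step 8: +4 new -> 17 infected
Step 9: +5 new -> 22 infected
Step 10: +6 new -> 28 infected
Step 11: +4 new -> 32 infected
Step 12: +2 new -> 34 infected
Step 13: +1 new -> 35 infected
Step 14: +0 new -> 35 infected

Answer: 35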